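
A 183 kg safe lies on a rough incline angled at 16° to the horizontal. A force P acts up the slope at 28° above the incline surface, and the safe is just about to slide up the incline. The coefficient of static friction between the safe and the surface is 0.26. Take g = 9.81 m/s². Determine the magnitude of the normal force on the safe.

On the verge of sliding up the incline, friction equals μN and acts down the slope.
Perpendicular: N + P sin 28° = W cos 16° = 1726 N.
Along incline: P cos 28° = W sin 16° + μN  with W sin 16° = 494.8 N.
Solving the pair for P and N: P = 938.8 N, N = 1285 N (and f = μN = 334.1 N).

N ≈ 1280 N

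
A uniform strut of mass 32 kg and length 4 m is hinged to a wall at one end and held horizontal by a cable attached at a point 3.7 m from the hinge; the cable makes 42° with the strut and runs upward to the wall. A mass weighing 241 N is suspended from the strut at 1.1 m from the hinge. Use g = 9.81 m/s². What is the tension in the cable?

Take torques about the hinge: T sin 42° · 3.7 = 32×9.81×2 + 241×1.1 = 892.94 N·m.
So T = 892.94 / (0.6691 × 3.7) = 360.67 N.

T ≈ 361 N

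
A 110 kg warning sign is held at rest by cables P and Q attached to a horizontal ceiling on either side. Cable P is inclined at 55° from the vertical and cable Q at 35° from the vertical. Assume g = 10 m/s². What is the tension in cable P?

Angles from the horizontal: cable P is 90° − 55° = 35°, cable Q is 90° − 35° = 55°.
Weight W = 110 × 10 = 1100 N acts straight down.
Horizontal: T_P cos 35° = T_Q cos 55°  →  T_Q = 1.428 T_P.
Vertical: T_P sin 35° + T_Q sin 55° = 1100.
Substituting the horizontal relation into the vertical equation gives 1.743 T_P = 1100, so T_P = 630.9 N.

T_P ≈ 631 N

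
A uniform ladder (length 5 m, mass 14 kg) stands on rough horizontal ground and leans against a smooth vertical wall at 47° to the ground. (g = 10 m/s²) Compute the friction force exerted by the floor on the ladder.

f ≈ 65.3 N

Torques about the foot: N_wall · 5 sin 47° = 14×10×2.5 cos 47° → N_wall = 65.276 N.
ΣF_x = 0: f_floor = N_wall = 65.276 N.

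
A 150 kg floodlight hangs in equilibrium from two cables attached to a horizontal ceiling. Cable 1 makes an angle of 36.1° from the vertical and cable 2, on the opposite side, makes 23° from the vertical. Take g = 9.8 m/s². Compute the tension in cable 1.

Angles from the horizontal: cable 1 is 90° − 36.1° = 53.9°, cable 2 is 90° − 23° = 67°.
Weight W = 150 × 9.8 = 1470 N acts straight down.
Horizontal: T_1 cos 53.9° = T_2 cos 67°  →  T_2 = 1.508 T_1.
Vertical: T_1 sin 53.9° + T_2 sin 67° = 1470.
Substituting the horizontal relation into the vertical equation gives 2.196 T_1 = 1470, so T_1 = 669.4 N.

T_1 ≈ 669 N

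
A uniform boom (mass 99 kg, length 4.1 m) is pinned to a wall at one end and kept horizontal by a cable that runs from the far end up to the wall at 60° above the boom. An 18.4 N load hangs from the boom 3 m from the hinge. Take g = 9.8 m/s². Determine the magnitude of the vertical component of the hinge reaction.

Take torques about the hinge: T sin 60° · 4.1 = 99×9.8×2.05 + 18.4×3 = 2044.1 N·m.
So T = 2044.1 / (0.8660 × 4.1) = 575.69 N.
ΣF_y = 0: H_y = (99×9.8 + 18.4) − T sin 60° = 988.6 − 498.56 = 490.04 N.

|H_y| ≈ 490 N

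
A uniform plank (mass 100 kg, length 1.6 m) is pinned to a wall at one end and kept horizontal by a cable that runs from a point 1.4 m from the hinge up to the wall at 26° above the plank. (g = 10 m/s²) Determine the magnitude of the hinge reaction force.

|H| ≈ 1250 N

Take torques about the hinge: T sin 26° · 1.4 = 100×10×0.8 = 800 N·m.
So T = 800 / (0.4384 × 1.4) = 1303.5 N.
ΣF_x = 0: H_x = T cos 26° = 1171.6 N.
ΣF_y = 0: H_y = (100×10) − T sin 26° = 1000 − 571.43 = 428.57 N.
|H| = √(H_x² + H_y²) = √((1171.6)² + (428.57)²) = 1247.5 N.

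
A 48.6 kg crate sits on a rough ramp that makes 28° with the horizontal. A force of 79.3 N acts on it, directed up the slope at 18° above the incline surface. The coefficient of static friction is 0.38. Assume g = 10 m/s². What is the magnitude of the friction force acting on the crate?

Axes along / perpendicular to the incline. W sin 28° = 228.2 N down-slope; W cos 28° = 429.1 N into the surface.
Perpendicular: N = W cos 28° − P sin 18° = 429.1 − 24.51 = 404.6 N.
Along incline: P cos 18° + f = W sin 28° (friction acts up-slope) → f = 228.2 − 75.42 = 152.7 N.
|f| = 152.7 N ≤ μN = 153.8 N, so the crate is indeed static.

f ≈ 153 N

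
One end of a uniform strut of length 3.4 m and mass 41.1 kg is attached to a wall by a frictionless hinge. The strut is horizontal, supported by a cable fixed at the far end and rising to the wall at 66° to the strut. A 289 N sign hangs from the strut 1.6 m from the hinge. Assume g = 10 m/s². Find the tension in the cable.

T ≈ 374 N

Take torques about the hinge: T sin 66° · 3.4 = 41.1×10×1.7 + 289×1.6 = 1161.1 N·m.
So T = 1161.1 / (0.9135 × 3.4) = 373.82 N.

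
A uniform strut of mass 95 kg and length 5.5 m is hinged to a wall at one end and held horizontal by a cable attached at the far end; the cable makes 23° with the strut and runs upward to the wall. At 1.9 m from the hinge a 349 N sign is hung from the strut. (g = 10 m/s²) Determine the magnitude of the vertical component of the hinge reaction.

|H_y| ≈ 703 N

Take torques about the hinge: T sin 23° · 5.5 = 95×10×2.75 + 349×1.9 = 3275.6 N·m.
So T = 3275.6 / (0.3907 × 5.5) = 1524.2 N.
ΣF_y = 0: H_y = (95×10 + 349) − T sin 23° = 1299 − 595.56 = 703.44 N.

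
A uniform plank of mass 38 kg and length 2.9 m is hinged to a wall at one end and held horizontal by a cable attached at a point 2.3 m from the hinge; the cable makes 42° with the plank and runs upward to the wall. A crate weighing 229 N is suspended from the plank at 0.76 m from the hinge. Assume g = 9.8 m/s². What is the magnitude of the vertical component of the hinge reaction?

Take torques about the hinge: T sin 42° · 2.3 = 38×9.8×1.45 + 229×0.76 = 714.02 N·m.
So T = 714.02 / (0.6691 × 2.3) = 463.95 N.
ΣF_y = 0: H_y = (38×9.8 + 229) − T sin 42° = 601.4 − 310.44 = 290.96 N.

|H_y| ≈ 291 N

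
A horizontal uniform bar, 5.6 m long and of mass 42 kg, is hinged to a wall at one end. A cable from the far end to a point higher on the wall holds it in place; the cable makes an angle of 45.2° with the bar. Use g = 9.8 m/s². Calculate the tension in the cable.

T ≈ 290 N

Take torques about the hinge: T sin 45.2° · 5.6 = 42×9.8×2.8 = 1152.5 N·m.
So T = 1152.5 / (0.7096 × 5.6) = 290.03 N.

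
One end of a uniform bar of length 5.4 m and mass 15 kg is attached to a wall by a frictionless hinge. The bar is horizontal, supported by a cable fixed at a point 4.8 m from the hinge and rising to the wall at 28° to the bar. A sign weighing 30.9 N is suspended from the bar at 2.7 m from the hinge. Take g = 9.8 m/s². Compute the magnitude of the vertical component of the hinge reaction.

Take torques about the hinge: T sin 28° · 4.8 = 15×9.8×2.7 + 30.9×2.7 = 480.33 N·m.
So T = 480.33 / (0.4695 × 4.8) = 213.15 N.
ΣF_y = 0: H_y = (15×9.8 + 30.9) − T sin 28° = 177.9 − 100.07 = 77.831 N.

|H_y| ≈ 77.8 N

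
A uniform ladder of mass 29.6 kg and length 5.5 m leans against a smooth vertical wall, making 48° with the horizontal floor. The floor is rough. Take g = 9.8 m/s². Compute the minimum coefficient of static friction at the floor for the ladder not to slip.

μ_min ≈ 0.450

ΣF_y = 0: N_floor = 29.6×9.8 = 290.08 N.
Torques about the foot: N_wall · 5.5 sin 48° = 29.6×9.8×2.75 cos 48° → N_wall = 130.59 N.
ΣF_x = 0: f_floor = N_wall = 130.59 N.
μ_min = f_floor / N_floor = 130.59 / 290.08 = 0.4502.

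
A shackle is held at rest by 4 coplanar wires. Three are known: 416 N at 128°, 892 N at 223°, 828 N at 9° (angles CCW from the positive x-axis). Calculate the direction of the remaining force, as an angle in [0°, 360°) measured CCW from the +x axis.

Sum the known components: ΣF_x = -90.68 N, ΣF_y = -151 N.
For equilibrium the remaining force must supply (−ΣF_x, −ΣF_y) = (90.68, 151) N.
Magnitude = √((90.68)² + (151)²) = 176.1 N; direction = atan2(151, 90.68) = 59.0°.

θ ≈ 59°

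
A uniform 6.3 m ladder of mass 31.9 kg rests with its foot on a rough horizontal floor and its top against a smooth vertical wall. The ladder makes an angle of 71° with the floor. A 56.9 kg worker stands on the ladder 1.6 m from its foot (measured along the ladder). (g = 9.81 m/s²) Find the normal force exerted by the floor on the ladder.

N_floor ≈ 871 N

ΣF_y = 0: N_floor = 31.9×9.81 + 56.9×9.81 = 871.13 N.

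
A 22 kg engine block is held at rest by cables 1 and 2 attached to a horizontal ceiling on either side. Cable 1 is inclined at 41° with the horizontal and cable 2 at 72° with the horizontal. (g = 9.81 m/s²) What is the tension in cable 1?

T_1 ≈ 72.5 N

Weight W = 22 × 9.81 = 215.8 N acts straight down.
Horizontal: T_1 cos 41° = T_2 cos 72°  →  T_2 = 2.442 T_1.
Vertical: T_1 sin 41° + T_2 sin 72° = 215.8.
Substituting the horizontal relation into the vertical equation gives 2.979 T_1 = 215.8, so T_1 = 72.45 N.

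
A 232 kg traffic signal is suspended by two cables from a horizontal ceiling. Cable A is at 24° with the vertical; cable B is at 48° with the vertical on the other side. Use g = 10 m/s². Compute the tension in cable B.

T_B ≈ 992 N

Angles from the horizontal: cable A is 90° − 24° = 66°, cable B is 90° − 48° = 42°.
Weight W = 232 × 10 = 2320 N acts straight down.
Horizontal: T_A cos 66° = T_B cos 42°  →  T_A = 1.827 T_B.
Vertical: T_A sin 66° + T_B sin 42° = 2320.
Substituting the horizontal relation into the vertical equation gives 2.338 T_B = 2320, so T_B = 992.2 N.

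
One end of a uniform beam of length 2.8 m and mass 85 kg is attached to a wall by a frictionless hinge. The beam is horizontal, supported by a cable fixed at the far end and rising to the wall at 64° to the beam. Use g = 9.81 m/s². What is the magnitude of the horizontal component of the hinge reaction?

Take torques about the hinge: T sin 64° · 2.8 = 85×9.81×1.4 = 1167.4 N·m.
So T = 1167.4 / (0.8988 × 2.8) = 463.87 N.
ΣF_x = 0: H_x = T cos 64° = 203.35 N.

H_x ≈ 203 N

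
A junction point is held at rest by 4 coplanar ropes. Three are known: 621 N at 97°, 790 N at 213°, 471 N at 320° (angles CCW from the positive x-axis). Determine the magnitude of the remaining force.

F ≈ 395 N

Sum the known components: ΣF_x = -377.4 N, ΣF_y = -116.6 N.
For equilibrium the remaining force must supply (−ΣF_x, −ΣF_y) = (377.4, 116.6) N.
Magnitude = √((377.4)² + (116.6)²) = 395 N; direction = atan2(116.6, 377.4) = 17.2°.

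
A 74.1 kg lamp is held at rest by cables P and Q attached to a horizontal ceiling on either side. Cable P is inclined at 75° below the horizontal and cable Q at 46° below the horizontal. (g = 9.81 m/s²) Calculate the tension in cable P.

Weight W = 74.1 × 9.81 = 726.9 N acts straight down.
Horizontal: T_P cos 75° = T_Q cos 46°  →  T_Q = 0.3726 T_P.
Vertical: T_P sin 75° + T_Q sin 46° = 726.9.
Substituting the horizontal relation into the vertical equation gives 1.234 T_P = 726.9, so T_P = 589.1 N.

T_P ≈ 589 N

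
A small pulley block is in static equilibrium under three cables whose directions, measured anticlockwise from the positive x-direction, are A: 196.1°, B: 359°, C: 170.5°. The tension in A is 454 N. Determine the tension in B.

T_B ≈ 1330 N

Resolve: ΣF_x = 454 cos 196.1° + T_B cos 359° + T_C cos 170.5° = 0.
        ΣF_y = 454 sin 196.1° + T_B sin 359° + T_C sin 170.5° = 0.
The known terms sum to (-436.2, -125.9) N, so 0.9998 T_B − 0.9863 T_C = 436.2 and -0.0175 T_B + 0.1650 T_C = 125.9.
Solving simultaneously: T_B = 1327 N, T_C = 903.2 N.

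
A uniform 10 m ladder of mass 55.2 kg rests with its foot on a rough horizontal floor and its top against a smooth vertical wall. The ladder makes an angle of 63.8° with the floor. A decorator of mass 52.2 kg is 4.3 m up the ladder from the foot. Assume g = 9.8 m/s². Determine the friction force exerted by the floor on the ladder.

f ≈ 241 N

Torques about the foot: N_wall · 10 sin 63.8° = 55.2×9.8×5 cos 63.8° + 52.2×9.8×4.3 cos 63.8° → N_wall = 241.33 N.
ΣF_x = 0: f_floor = N_wall = 241.33 N.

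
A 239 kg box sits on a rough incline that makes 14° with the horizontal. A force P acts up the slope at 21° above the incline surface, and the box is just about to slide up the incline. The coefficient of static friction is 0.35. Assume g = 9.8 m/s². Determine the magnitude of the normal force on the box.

On the verge of sliding up the incline, friction equals μN and acts down the slope.
Perpendicular: N + P sin 21° = W cos 14° = 2273 N.
Along incline: P cos 21° = W sin 14° + μN  with W sin 14° = 566.6 N.
Solving the pair for P and N: P = 1286 N, N = 1812 N (and f = μN = 634.1 N).

N ≈ 1810 N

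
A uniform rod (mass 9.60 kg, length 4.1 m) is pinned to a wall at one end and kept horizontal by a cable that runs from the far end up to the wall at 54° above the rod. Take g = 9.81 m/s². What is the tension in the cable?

T ≈ 58.2 N

Take torques about the hinge: T sin 54° · 4.1 = 9.60×9.81×2.05 = 193.06 N·m.
So T = 193.06 / (0.8090 × 4.1) = 58.204 N.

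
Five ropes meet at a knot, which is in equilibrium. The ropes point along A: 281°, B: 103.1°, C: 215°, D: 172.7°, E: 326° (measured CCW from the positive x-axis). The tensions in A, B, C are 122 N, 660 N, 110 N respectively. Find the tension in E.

T_E ≈ 954 N

Resolve: ΣF_x = 122 cos 281° + 660 cos 103.1° + 110 cos 215° + T_D cos 172.7° + T_E cos 326° = 0.
        ΣF_y = 122 sin 281° + 660 sin 103.1° + 110 sin 215° + T_D sin 172.7° + T_E sin 326° = 0.
The known terms sum to (-216.4, 460) N, so -0.9919 T_D + 0.8290 T_E = 216.4 and 0.1271 T_D − 0.5592 T_E = -460.
Solving simultaneously: T_D = 579.4 N, T_E = 954.2 N.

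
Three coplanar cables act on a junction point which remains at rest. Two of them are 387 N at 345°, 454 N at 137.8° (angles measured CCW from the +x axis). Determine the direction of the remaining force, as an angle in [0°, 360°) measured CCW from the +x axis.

Sum the known components: ΣF_x = 37.49 N, ΣF_y = 204.8 N.
For equilibrium the remaining force must supply (−ΣF_x, −ΣF_y) = (-37.49, -204.8) N.
Magnitude = √((-37.49)² + (-204.8)²) = 208.2 N; direction = atan2(-204.8, -37.49) = 259.6°.

θ ≈ 260°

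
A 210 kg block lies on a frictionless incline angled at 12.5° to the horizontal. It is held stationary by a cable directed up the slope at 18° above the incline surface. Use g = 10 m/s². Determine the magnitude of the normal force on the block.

N ≈ 1900 N

Take axes along and perpendicular to the incline. Weight components: W sin 12.5° = 454.5 N down-slope, W cos 12.5° = 2050 N into the surface.
Along incline: T cos 18° = W sin 12.5° → T = 477.9 N.
Perpendicular: N = W cos 12.5° − T sin 18° = 1903 N.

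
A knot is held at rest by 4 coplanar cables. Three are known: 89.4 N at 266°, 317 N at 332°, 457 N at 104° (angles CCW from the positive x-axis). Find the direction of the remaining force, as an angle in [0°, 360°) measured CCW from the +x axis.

Sum the known components: ΣF_x = 163.1 N, ΣF_y = 205.4 N.
For equilibrium the remaining force must supply (−ΣF_x, −ΣF_y) = (-163.1, -205.4) N.
Magnitude = √((-163.1)² + (-205.4)²) = 262.3 N; direction = atan2(-205.4, -163.1) = 231.6°.

θ ≈ 232°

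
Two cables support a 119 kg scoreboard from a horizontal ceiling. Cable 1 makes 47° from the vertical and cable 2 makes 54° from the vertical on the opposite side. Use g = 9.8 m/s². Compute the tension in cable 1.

T_1 ≈ 961 N

Angles from the horizontal: cable 1 is 90° − 47° = 43°, cable 2 is 90° − 54° = 36°.
Weight W = 119 × 9.8 = 1166 N acts straight down.
Horizontal: T_1 cos 43° = T_2 cos 36°  →  T_2 = 0.904 T_1.
Vertical: T_1 sin 43° + T_2 sin 36° = 1166.
Substituting the horizontal relation into the vertical equation gives 1.213 T_1 = 1166, so T_1 = 961.1 N.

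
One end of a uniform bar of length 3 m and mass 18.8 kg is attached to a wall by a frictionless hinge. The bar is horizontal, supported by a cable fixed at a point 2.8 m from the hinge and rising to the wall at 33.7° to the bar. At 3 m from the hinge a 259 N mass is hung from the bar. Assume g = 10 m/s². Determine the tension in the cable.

T ≈ 682 N

Take torques about the hinge: T sin 33.7° · 2.8 = 18.8×10×1.5 + 259×3 = 1059 N·m.
So T = 1059 / (0.5548 × 2.8) = 681.66 N.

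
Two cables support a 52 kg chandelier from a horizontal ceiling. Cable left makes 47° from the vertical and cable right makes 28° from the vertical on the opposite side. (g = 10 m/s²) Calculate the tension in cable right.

T_right ≈ 394 N

Angles from the horizontal: cable left is 90° − 47° = 43°, cable right is 90° − 28° = 62°.
Weight W = 52 × 10 = 520 N acts straight down.
Horizontal: T_left cos 43° = T_right cos 62°  →  T_left = 0.6419 T_right.
Vertical: T_left sin 43° + T_right sin 62° = 520.
Substituting the horizontal relation into the vertical equation gives 1.321 T_right = 520, so T_right = 393.7 N.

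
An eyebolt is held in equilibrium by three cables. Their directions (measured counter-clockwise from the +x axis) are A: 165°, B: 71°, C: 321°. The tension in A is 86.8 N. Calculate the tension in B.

Resolve: ΣF_x = 86.8 cos 165° + T_B cos 71° + T_C cos 321° = 0.
        ΣF_y = 86.8 sin 165° + T_B sin 71° + T_C sin 321° = 0.
The known terms sum to (-83.84, 22.47) N, so 0.3256 T_B + 0.7771 T_C = 83.84 and 0.9455 T_B − 0.6293 T_C = -22.47.
Solving simultaneously: T_B = 37.57 N, T_C = 92.15 N.

T_B ≈ 37.6 N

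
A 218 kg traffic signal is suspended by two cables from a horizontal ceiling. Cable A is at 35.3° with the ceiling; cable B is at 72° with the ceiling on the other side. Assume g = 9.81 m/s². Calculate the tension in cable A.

T_A ≈ 692 N

Weight W = 218 × 9.81 = 2139 N acts straight down.
Horizontal: T_A cos 35.3° = T_B cos 72°  →  T_B = 2.641 T_A.
Vertical: T_A sin 35.3° + T_B sin 72° = 2139.
Substituting the horizontal relation into the vertical equation gives 3.09 T_A = 2139, so T_A = 692.2 N.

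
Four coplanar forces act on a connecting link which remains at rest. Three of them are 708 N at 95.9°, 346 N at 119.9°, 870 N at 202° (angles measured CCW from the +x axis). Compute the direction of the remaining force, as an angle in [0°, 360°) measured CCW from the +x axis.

Sum the known components: ΣF_x = -1052 N, ΣF_y = 678.3 N.
For equilibrium the remaining force must supply (−ΣF_x, −ΣF_y) = (1052, -678.3) N.
Magnitude = √((1052)² + (-678.3)²) = 1252 N; direction = atan2(-678.3, 1052) = 327.2°.

θ ≈ 327°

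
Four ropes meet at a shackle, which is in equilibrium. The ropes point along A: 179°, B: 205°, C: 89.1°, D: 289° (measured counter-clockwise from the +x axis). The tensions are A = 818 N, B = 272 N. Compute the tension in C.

T_C ≈ 3050 N

Resolve: ΣF_x = 818 cos 179° + 272 cos 205° + T_C cos 89.1° + T_D cos 289° = 0.
        ΣF_y = 818 sin 179° + 272 sin 205° + T_C sin 89.1° + T_D sin 289° = 0.
The known terms sum to (-1064, -100.7) N, so 0.0157 T_C + 0.3256 T_D = 1064 and 0.9999 T_C − 0.9455 T_D = 100.7.
Solving simultaneously: T_C = 3053 N, T_D = 3122 N.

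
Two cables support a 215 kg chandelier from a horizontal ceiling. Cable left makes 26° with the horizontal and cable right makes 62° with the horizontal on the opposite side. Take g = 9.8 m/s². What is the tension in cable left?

T_left ≈ 990 N

Weight W = 215 × 9.8 = 2107 N acts straight down.
Horizontal: T_left cos 26° = T_right cos 62°  →  T_right = 1.914 T_left.
Vertical: T_left sin 26° + T_right sin 62° = 2107.
Substituting the horizontal relation into the vertical equation gives 2.129 T_left = 2107, so T_left = 989.8 N.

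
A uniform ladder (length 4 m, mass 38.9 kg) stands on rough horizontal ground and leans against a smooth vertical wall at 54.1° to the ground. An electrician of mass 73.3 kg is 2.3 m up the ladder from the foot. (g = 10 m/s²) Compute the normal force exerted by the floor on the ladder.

ΣF_y = 0: N_floor = 38.9×10 + 73.3×10 = 1122 N.

N_floor ≈ 1120 N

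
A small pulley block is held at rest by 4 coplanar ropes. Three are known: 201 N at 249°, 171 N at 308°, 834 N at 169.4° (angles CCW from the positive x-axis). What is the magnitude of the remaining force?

Sum the known components: ΣF_x = -786.5 N, ΣF_y = -169 N.
For equilibrium the remaining force must supply (−ΣF_x, −ΣF_y) = (786.5, 169) N.
Magnitude = √((786.5)² + (169)²) = 804.5 N; direction = atan2(169, 786.5) = 12.1°.

F ≈ 804 N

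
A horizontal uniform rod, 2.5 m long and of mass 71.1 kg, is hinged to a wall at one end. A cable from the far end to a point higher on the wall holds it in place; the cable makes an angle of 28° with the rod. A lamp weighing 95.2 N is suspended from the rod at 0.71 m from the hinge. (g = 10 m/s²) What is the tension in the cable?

T ≈ 815 N

Take torques about the hinge: T sin 28° · 2.5 = 71.1×10×1.25 + 95.2×0.71 = 956.34 N·m.
So T = 956.34 / (0.4695 × 2.5) = 814.82 N.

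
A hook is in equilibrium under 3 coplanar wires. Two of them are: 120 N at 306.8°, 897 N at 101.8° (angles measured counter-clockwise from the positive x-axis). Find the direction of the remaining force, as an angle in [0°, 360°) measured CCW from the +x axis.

Sum the known components: ΣF_x = -111.6 N, ΣF_y = 782 N.
For equilibrium the remaining force must supply (−ΣF_x, −ΣF_y) = (111.6, -782) N.
Magnitude = √((111.6)² + (-782)²) = 789.9 N; direction = atan2(-782, 111.6) = 278.1°.

θ ≈ 278°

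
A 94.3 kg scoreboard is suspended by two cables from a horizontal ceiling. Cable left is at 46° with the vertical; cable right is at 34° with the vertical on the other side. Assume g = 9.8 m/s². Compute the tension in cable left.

T_left ≈ 525 N

Angles from the horizontal: cable left is 90° − 46° = 44°, cable right is 90° − 34° = 56°.
Weight W = 94.3 × 9.8 = 924.1 N acts straight down.
Horizontal: T_left cos 44° = T_right cos 56°  →  T_right = 1.286 T_left.
Vertical: T_left sin 44° + T_right sin 56° = 924.1.
Substituting the horizontal relation into the vertical equation gives 1.761 T_left = 924.1, so T_left = 524.7 N.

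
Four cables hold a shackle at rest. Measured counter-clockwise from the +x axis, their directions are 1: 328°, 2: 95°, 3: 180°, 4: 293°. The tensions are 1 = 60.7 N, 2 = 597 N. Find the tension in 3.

Resolve: ΣF_x = 60.7 cos 328° + 597 cos 95° + T_3 cos 180° + T_4 cos 293° = 0.
        ΣF_y = 60.7 sin 328° + 597 sin 95° + T_3 sin 180° + T_4 sin 293° = 0.
The known terms sum to (-0.5555, 562.6) N, so -1.0000 T_3 + 0.3907 T_4 = 0.5555 and 0.0000 T_3 − 0.9205 T_4 = -562.6.
Solving simultaneously: T_3 = 238.2 N, T_4 = 611.1 N.

T_3 ≈ 238 N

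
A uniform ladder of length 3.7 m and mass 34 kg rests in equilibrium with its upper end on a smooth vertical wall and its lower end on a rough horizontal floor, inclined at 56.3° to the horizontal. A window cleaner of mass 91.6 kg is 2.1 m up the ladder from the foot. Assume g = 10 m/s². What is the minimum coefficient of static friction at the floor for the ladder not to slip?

μ_min ≈ 0.366

ΣF_y = 0: N_floor = 34×10 + 91.6×10 = 1256 N.
Torques about the foot: N_wall · 3.7 sin 56.3° = 34×10×1.85 cos 56.3° + 91.6×10×2.1 cos 56.3° → N_wall = 460.1 N.
ΣF_x = 0: f_floor = N_wall = 460.1 N.
μ_min = f_floor / N_floor = 460.1 / 1256 = 0.3663.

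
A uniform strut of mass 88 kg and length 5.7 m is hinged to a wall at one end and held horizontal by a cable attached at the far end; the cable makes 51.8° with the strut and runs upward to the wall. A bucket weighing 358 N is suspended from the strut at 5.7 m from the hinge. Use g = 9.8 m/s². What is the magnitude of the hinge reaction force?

|H| ≈ 756 N

Take torques about the hinge: T sin 51.8° · 5.7 = 88×9.8×2.85 + 358×5.7 = 4498.4 N·m.
So T = 4498.4 / (0.7859 × 5.7) = 1004.3 N.
ΣF_x = 0: H_x = T cos 51.8° = 621.04 N.
ΣF_y = 0: H_y = (88×9.8 + 358) − T sin 51.8° = 1220.4 − 789.2 = 431.2 N.
|H| = √(H_x² + H_y²) = √((621.04)² + (431.2)²) = 756.06 N.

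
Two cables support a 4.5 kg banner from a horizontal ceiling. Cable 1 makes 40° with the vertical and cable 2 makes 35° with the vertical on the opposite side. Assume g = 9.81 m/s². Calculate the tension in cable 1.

Angles from the horizontal: cable 1 is 90° − 40° = 50°, cable 2 is 90° − 35° = 55°.
Weight W = 4.5 × 9.81 = 44.15 N acts straight down.
Horizontal: T_1 cos 50° = T_2 cos 55°  →  T_2 = 1.121 T_1.
Vertical: T_1 sin 50° + T_2 sin 55° = 44.15.
Substituting the horizontal relation into the vertical equation gives 1.684 T_1 = 44.15, so T_1 = 26.21 N.

T_1 ≈ 26.2 N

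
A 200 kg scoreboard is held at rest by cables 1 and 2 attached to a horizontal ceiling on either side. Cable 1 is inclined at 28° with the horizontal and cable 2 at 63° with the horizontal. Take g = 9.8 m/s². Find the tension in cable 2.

T_2 ≈ 1730 N

Weight W = 200 × 9.8 = 1960 N acts straight down.
Horizontal: T_1 cos 28° = T_2 cos 63°  →  T_1 = 0.5142 T_2.
Vertical: T_1 sin 28° + T_2 sin 63° = 1960.
Substituting the horizontal relation into the vertical equation gives 1.132 T_2 = 1960, so T_2 = 1731 N.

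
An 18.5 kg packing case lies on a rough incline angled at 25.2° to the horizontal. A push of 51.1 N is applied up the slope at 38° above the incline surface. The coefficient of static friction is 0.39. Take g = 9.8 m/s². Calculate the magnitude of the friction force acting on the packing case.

f ≈ 36.9 N

Axes along / perpendicular to the incline. W sin 25.2° = 77.19 N down-slope; W cos 25.2° = 164 N into the surface.
Perpendicular: N = W cos 25.2° − P sin 38° = 164 − 31.46 = 132.6 N.
Along incline: P cos 38° + f = W sin 25.2° (friction acts up-slope) → f = 77.19 − 40.27 = 36.93 N.
|f| = 36.93 N ≤ μN = 51.71 N, so the packing case is indeed static.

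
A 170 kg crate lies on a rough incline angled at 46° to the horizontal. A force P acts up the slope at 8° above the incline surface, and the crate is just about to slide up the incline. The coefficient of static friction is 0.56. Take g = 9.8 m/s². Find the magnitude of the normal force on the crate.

N ≈ 917 N

On the verge of sliding up the incline, friction equals μN and acts down the slope.
Perpendicular: N + P sin 8° = W cos 46° = 1157 N.
Along incline: P cos 8° = W sin 46° + μN  with W sin 46° = 1198 N.
Solving the pair for P and N: P = 1729 N, N = 916.7 N (and f = μN = 513.4 N).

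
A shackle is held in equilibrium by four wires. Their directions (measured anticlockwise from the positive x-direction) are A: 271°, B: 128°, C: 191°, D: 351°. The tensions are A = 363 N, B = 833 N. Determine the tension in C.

Resolve: ΣF_x = 363 cos 271° + 833 cos 128° + T_C cos 191° + T_D cos 351° = 0.
        ΣF_y = 363 sin 271° + 833 sin 128° + T_C sin 191° + T_D sin 351° = 0.
The known terms sum to (-506.5, 293.5) N, so -0.9816 T_C + 0.9877 T_D = 506.5 and -0.1908 T_C − 0.1564 T_D = -293.5.
Solving simultaneously: T_C = 615.8 N, T_D = 1125 N.

T_C ≈ 616 N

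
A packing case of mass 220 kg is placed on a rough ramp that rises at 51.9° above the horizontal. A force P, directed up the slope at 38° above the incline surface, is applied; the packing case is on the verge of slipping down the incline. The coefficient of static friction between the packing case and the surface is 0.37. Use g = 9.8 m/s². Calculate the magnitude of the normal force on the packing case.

On the verge of sliding down the incline, friction equals μN and acts up the slope.
Perpendicular: N + P sin 38° = W cos 51.9° = 1330 N.
Along incline: P cos 38° + μN = W sin 51.9° with W sin 51.9° = 1697 N.
Solving the pair for P and N: P = 2150 N, N = 6.717 N (and f = μN = 2.485 N).

N ≈ 6.72 N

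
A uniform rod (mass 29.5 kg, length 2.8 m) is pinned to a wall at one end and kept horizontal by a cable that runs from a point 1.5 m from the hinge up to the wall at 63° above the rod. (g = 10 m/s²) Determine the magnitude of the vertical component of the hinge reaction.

Take torques about the hinge: T sin 63° · 1.5 = 29.5×10×1.4 = 413 N·m.
So T = 413 / (0.8910 × 1.5) = 309.01 N.
ΣF_y = 0: H_y = (29.5×10) − T sin 63° = 295 − 275.33 = 19.667 N.

|H_y| ≈ 19.7 N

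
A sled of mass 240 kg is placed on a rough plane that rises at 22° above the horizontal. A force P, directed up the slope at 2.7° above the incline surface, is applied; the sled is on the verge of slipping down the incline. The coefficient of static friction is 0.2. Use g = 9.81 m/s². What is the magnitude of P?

P ≈ 450 N

On the verge of sliding down the incline, friction equals μN and acts up the slope.
Perpendicular: N + P sin 2.7° = W cos 22° = 2183 N.
Along incline: P cos 2.7° + μN = W sin 22° with W sin 22° = 882 N.
Solving the pair for P and N: P = 450.1 N, N = 2162 N (and f = μN = 432.4 N).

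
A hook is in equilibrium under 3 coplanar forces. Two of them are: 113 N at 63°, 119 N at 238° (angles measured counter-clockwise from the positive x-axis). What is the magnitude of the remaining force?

F ≈ 11.8 N

Sum the known components: ΣF_x = -11.76 N, ΣF_y = -0.234 N.
For equilibrium the remaining force must supply (−ΣF_x, −ΣF_y) = (11.76, 0.234) N.
Magnitude = √((11.76)² + (0.234)²) = 11.76 N; direction = atan2(0.234, 11.76) = 1.1°.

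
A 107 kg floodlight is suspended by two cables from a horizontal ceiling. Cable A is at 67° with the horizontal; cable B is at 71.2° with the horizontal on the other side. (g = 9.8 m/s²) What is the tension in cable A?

Weight W = 107 × 9.8 = 1049 N acts straight down.
Horizontal: T_A cos 67° = T_B cos 71.2°  →  T_B = 1.212 T_A.
Vertical: T_A sin 67° + T_B sin 71.2° = 1049.
Substituting the horizontal relation into the vertical equation gives 2.068 T_A = 1049, so T_A = 507 N.

T_A ≈ 507 N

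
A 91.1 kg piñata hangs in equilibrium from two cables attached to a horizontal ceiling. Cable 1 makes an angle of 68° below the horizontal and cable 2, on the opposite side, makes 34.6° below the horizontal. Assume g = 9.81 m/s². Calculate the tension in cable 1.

T_1 ≈ 754 N

Weight W = 91.1 × 9.81 = 893.7 N acts straight down.
Horizontal: T_1 cos 68° = T_2 cos 34.6°  →  T_2 = 0.4551 T_1.
Vertical: T_1 sin 68° + T_2 sin 34.6° = 893.7.
Substituting the horizontal relation into the vertical equation gives 1.186 T_1 = 893.7, so T_1 = 753.8 N.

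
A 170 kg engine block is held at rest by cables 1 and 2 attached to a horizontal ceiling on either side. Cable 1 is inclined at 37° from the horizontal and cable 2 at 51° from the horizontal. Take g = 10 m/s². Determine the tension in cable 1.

T_1 ≈ 1070 N

Weight W = 170 × 10 = 1700 N acts straight down.
Horizontal: T_1 cos 37° = T_2 cos 51°  →  T_2 = 1.269 T_1.
Vertical: T_1 sin 37° + T_2 sin 51° = 1700.
Substituting the horizontal relation into the vertical equation gives 1.588 T_1 = 1700, so T_1 = 1070 N.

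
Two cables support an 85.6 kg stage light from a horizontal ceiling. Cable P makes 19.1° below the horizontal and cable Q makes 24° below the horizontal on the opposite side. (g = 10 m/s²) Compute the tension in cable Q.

T_Q ≈ 1180 N

Weight W = 85.6 × 10 = 856 N acts straight down.
Horizontal: T_P cos 19.1° = T_Q cos 24°  →  T_P = 0.9668 T_Q.
Vertical: T_P sin 19.1° + T_Q sin 24° = 856.
Substituting the horizontal relation into the vertical equation gives 0.7231 T_Q = 856, so T_Q = 1184 N.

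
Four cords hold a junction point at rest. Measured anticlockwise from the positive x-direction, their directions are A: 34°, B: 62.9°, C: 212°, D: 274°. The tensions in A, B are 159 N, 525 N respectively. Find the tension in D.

T_D ≈ 312 N

Resolve: ΣF_x = 159 cos 34° + 525 cos 62.9° + T_C cos 212° + T_D cos 274° = 0.
        ΣF_y = 159 sin 34° + 525 sin 62.9° + T_C sin 212° + T_D sin 274° = 0.
The known terms sum to (371, 556.3) N, so -0.8480 T_C + 0.0698 T_D = -371 and -0.5299 T_C − 0.9976 T_D = -556.3.
Solving simultaneously: T_C = 463.1 N, T_D = 311.6 N.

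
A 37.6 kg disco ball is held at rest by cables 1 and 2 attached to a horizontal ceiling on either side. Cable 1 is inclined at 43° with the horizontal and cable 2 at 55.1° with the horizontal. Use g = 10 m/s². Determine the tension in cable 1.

Weight W = 37.6 × 10 = 376 N acts straight down.
Horizontal: T_1 cos 43° = T_2 cos 55.1°  →  T_2 = 1.278 T_1.
Vertical: T_1 sin 43° + T_2 sin 55.1° = 376.
Substituting the horizontal relation into the vertical equation gives 1.73 T_1 = 376, so T_1 = 217.3 N.

T_1 ≈ 217 N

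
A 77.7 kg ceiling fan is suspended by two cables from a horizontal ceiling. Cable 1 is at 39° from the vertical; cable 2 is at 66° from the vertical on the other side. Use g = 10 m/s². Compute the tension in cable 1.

Angles from the horizontal: cable 1 is 90° − 39° = 51°, cable 2 is 90° − 66° = 24°.
Weight W = 77.7 × 10 = 777 N acts straight down.
Horizontal: T_1 cos 51° = T_2 cos 24°  →  T_2 = 0.6889 T_1.
Vertical: T_1 sin 51° + T_2 sin 24° = 777.
Substituting the horizontal relation into the vertical equation gives 1.057 T_1 = 777, so T_1 = 734.9 N.

T_1 ≈ 735 N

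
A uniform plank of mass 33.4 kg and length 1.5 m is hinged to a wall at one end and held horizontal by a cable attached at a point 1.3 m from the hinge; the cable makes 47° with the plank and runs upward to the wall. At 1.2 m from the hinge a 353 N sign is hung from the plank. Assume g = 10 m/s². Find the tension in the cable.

Take torques about the hinge: T sin 47° · 1.3 = 33.4×10×0.75 + 353×1.2 = 674.1 N·m.
So T = 674.1 / (0.7314 × 1.3) = 709.01 N.

T ≈ 709 N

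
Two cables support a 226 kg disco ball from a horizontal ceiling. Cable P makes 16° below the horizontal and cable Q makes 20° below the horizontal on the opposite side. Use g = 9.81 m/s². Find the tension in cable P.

Weight W = 226 × 9.81 = 2217 N acts straight down.
Horizontal: T_P cos 16° = T_Q cos 20°  →  T_Q = 1.023 T_P.
Vertical: T_P sin 16° + T_Q sin 20° = 2217.
Substituting the horizontal relation into the vertical equation gives 0.6255 T_P = 2217, so T_P = 3544 N.

T_P ≈ 3540 N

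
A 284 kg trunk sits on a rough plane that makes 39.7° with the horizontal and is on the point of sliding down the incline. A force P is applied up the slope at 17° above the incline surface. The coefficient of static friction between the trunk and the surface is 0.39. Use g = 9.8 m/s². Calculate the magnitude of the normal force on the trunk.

On the verge of sliding down the incline, friction equals μN and acts up the slope.
Perpendicular: N + P sin 17° = W cos 39.7° = 2141 N.
Along incline: P cos 17° + μN = W sin 39.7° with W sin 39.7° = 1778 N.
Solving the pair for P and N: P = 1119 N, N = 1814 N (and f = μN = 707.5 N).

N ≈ 1810 N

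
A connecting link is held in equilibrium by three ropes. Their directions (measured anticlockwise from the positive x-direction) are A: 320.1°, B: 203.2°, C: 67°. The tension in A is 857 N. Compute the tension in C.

T_C ≈ 1100 N

Resolve: ΣF_x = 857 cos 320.1° + T_B cos 203.2° + T_C cos 67° = 0.
        ΣF_y = 857 sin 320.1° + T_B sin 203.2° + T_C sin 67° = 0.
The known terms sum to (657.5, -549.7) N, so -0.9191 T_B + 0.3907 T_C = -657.5 and -0.3939 T_B + 0.9205 T_C = 549.7.
Solving simultaneously: T_B = 1185 N, T_C = 1104 N.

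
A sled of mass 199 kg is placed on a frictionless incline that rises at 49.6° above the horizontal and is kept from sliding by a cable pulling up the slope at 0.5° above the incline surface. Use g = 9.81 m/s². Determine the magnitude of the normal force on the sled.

N ≈ 1250 N

Take axes along and perpendicular to the incline. Weight components: W sin 49.6° = 1487 N down-slope, W cos 49.6° = 1265 N into the surface.
Along incline: T cos 0.5° = W sin 49.6° → T = 1487 N.
Perpendicular: N = W cos 49.6° − T sin 0.5° = 1252 N.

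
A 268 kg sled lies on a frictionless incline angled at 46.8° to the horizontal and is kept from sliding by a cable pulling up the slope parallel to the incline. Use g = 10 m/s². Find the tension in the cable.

Take axes along and perpendicular to the incline. Weight components: W sin 46.8° = 1954 N down-slope, W cos 46.8° = 1835 N into the surface.
Along incline: T cos 0° = W sin 46.8° → T = 1954 N.
Perpendicular: N = W cos 46.8° − T sin 0° = 1835 N.

T ≈ 1950 N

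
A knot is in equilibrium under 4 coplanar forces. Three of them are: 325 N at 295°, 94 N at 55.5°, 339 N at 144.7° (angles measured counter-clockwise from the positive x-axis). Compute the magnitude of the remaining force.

Sum the known components: ΣF_x = -86.08 N, ΣF_y = -21.19 N.
For equilibrium the remaining force must supply (−ΣF_x, −ΣF_y) = (86.08, 21.19) N.
Magnitude = √((86.08)² + (21.19)²) = 88.65 N; direction = atan2(21.19, 86.08) = 13.8°.

F ≈ 88.6 N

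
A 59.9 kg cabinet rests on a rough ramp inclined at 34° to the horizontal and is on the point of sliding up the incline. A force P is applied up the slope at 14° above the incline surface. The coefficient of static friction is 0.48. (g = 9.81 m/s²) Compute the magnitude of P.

P ≈ 518 N

On the verge of sliding up the incline, friction equals μN and acts down the slope.
Perpendicular: N + P sin 14° = W cos 34° = 487.2 N.
Along incline: P cos 14° = W sin 34° + μN  with W sin 34° = 328.6 N.
Solving the pair for P and N: P = 517.7 N, N = 361.9 N (and f = μN = 173.7 N).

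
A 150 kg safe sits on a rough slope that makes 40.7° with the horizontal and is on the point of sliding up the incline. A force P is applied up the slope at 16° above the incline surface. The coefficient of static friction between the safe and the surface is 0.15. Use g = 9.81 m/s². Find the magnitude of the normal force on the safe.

On the verge of sliding up the incline, friction equals μN and acts down the slope.
Perpendicular: N + P sin 16° = W cos 40.7° = 1116 N.
Along incline: P cos 16° = W sin 40.7° + μN  with W sin 40.7° = 959.6 N.
Solving the pair for P and N: P = 1124 N, N = 805.8 N (and f = μN = 120.9 N).

N ≈ 806 N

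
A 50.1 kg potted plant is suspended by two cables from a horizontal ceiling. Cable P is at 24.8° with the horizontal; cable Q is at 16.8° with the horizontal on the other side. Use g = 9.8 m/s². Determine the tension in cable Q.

T_Q ≈ 671 N

Weight W = 50.1 × 9.8 = 491 N acts straight down.
Horizontal: T_P cos 24.8° = T_Q cos 16.8°  →  T_P = 1.055 T_Q.
Vertical: T_P sin 24.8° + T_Q sin 16.8° = 491.
Substituting the horizontal relation into the vertical equation gives 0.7314 T_Q = 491, so T_Q = 671.3 N.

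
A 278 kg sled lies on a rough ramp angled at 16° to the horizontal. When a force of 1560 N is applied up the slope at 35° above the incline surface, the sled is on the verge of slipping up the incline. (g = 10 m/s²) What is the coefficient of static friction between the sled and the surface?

On the verge of sliding up the incline, friction is at its maximum μN and acts down the slope.
Perpendicular to incline: N = W cos 16° − P sin 35° = 2672 − 894.8 = 1778 N.
Along incline: P cos 35° − μN = W sin 16° → μ = −(W sin 16° − P cos 35°) / N = 0.2878.

μ ≈ 0.288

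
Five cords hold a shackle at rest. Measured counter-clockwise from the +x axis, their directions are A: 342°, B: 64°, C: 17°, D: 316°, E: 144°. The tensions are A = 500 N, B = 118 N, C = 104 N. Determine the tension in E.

Resolve: ΣF_x = 500 cos 342° + 118 cos 64° + 104 cos 17° + T_D cos 316° + T_E cos 144° = 0.
        ΣF_y = 500 sin 342° + 118 sin 64° + 104 sin 17° + T_D sin 316° + T_E sin 144° = 0.
The known terms sum to (626.7, -18.04) N, so 0.7193 T_D − 0.8090 T_E = -626.7 and -0.6947 T_D + 0.5878 T_E = 18.04.
Solving simultaneously: T_D = 2542 N, T_E = 3035 N.

T_E ≈ 3030 N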